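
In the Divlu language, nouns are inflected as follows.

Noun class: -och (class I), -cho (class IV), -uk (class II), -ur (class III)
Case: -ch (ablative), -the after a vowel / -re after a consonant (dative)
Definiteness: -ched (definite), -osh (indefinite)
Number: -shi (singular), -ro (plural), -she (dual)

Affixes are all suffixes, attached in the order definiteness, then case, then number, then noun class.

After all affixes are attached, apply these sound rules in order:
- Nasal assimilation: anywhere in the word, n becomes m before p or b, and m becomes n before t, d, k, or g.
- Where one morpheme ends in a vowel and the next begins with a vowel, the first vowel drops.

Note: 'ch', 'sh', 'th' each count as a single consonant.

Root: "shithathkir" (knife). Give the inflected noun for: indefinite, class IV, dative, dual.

shithathkiroshreshecho

Attach definiteness indefinite -osh → shithathkirosh.
Attach case dative -re (after consonant 'sh') → shithathkiroshre.
Attach number dual -she → shithathkiroshreshe.
Attach noun class class IV -cho → shithathkiroshreshecho.
Nasal assimilation: no change.
Vowel deletion: no change.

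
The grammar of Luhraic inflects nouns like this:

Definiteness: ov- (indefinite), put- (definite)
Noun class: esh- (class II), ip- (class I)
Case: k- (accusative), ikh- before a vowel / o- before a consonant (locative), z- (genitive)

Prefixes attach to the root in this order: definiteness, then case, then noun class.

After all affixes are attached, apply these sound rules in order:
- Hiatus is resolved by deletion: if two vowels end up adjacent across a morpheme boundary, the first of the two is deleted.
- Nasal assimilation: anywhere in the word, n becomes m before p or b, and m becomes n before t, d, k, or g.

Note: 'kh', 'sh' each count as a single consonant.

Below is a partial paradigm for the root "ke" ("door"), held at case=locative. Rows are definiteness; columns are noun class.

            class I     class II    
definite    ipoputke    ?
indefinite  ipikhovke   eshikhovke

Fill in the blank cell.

eshoputke

Attach definiteness definite put- → putke.
Attach case locative o- (before consonant 'p') → oputke.
Attach noun class class II esh- → eshoputke.
Vowel deletion: no change.
Nasal assimilation: no change.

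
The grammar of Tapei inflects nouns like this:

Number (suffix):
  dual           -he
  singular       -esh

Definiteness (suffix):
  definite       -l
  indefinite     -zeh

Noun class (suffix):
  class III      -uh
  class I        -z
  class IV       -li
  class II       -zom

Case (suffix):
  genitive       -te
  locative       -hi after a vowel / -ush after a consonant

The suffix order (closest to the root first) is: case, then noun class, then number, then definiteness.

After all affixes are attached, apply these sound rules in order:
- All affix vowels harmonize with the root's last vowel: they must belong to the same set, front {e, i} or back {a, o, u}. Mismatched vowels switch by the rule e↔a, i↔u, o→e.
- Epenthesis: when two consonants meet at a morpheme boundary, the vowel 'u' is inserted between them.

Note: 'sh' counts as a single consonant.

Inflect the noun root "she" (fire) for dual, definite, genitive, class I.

Attach case genitive -te → shete.
Attach noun class class I -z → shetez.
Attach number dual -he → shetezhe.
Attach definiteness definite -l → shetezhel.
Vowel harmony: no change.
Apply epenthesis: shetezhel → shetezuhel.

shetezuhel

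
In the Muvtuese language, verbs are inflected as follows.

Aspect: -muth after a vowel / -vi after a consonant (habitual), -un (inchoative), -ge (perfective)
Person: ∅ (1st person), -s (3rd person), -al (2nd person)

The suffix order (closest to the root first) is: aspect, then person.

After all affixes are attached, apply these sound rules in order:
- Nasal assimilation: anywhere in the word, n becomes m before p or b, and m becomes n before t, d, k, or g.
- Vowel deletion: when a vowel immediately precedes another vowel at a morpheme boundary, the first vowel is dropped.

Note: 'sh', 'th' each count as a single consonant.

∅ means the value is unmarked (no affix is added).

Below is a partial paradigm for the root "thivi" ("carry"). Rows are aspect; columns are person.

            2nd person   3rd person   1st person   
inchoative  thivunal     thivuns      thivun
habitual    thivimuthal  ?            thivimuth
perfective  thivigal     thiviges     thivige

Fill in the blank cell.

Attach aspect habitual -muth (after vowel 'i') → thivimuth.
Attach person 3rd person -s → thivimuths.
Nasal assimilation: no change.
Vowel deletion: no change.

thivimuths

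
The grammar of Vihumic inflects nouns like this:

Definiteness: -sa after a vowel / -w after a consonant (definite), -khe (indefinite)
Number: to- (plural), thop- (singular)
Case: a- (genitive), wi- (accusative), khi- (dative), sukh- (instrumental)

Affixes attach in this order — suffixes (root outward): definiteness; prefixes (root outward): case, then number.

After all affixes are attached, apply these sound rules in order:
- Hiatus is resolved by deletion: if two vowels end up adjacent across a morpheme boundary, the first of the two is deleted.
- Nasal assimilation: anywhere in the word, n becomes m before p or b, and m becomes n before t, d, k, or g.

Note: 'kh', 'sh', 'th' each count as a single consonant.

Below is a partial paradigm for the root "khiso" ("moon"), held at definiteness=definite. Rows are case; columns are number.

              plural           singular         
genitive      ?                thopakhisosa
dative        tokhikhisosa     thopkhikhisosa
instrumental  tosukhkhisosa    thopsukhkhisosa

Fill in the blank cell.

takhisosa

Attach case genitive a- → akhiso.
Attach definiteness definite -sa (after vowel 'o') → akhisosa.
Attach number plural to- → toakhisosa.
Apply vowel deletion: toakhisosa → takhisosa.
Nasal assimilation: no change.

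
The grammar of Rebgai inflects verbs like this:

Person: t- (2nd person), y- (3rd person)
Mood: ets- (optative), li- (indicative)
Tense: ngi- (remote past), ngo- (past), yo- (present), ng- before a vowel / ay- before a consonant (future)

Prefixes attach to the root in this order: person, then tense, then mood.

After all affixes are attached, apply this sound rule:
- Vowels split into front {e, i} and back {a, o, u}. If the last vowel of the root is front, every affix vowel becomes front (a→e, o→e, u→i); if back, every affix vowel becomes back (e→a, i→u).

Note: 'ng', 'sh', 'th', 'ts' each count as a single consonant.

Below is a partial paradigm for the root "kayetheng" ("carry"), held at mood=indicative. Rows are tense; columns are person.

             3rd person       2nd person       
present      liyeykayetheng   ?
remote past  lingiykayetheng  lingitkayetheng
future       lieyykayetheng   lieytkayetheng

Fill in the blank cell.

liyetkayetheng

Attach person 2nd person t- → tkayetheng.
Attach tense present yo- → yotkayetheng.
Attach mood indicative li- → liyotkayetheng.
Apply vowel harmony: liyotkayetheng → liyetkayetheng.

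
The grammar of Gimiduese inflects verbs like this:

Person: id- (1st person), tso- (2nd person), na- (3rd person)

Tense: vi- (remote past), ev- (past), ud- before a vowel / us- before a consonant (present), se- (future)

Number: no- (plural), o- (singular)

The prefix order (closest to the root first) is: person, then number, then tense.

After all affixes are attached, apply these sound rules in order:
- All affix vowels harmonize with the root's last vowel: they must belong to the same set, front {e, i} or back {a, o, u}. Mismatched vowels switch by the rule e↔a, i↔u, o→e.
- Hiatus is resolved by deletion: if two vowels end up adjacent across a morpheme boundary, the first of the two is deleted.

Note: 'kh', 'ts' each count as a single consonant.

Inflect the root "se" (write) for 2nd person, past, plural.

Attach person 2nd person tso- → tsose.
Attach number plural no- → notsose.
Attach tense past ev- → evnotsose.
Apply vowel harmony: evnotsose → evnetsese.
Vowel deletion: no change.

evnetsese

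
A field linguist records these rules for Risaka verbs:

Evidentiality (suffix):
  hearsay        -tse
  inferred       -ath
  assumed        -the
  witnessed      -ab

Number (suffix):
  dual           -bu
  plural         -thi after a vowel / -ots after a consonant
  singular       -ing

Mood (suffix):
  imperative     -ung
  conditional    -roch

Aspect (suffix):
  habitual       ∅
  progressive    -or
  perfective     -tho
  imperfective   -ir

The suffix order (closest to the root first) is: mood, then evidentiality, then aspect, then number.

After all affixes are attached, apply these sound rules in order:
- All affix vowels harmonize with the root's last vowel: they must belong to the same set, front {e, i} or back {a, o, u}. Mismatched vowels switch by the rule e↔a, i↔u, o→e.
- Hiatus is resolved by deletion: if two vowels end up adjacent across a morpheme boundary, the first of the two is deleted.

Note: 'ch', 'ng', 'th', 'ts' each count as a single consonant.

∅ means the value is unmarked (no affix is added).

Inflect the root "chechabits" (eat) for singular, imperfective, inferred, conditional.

chechabitsrechethiring

Attach mood conditional -roch → chechabitsroch.
Attach evidentiality inferred -ath → chechabitsrochath.
Attach aspect imperfective -ir → chechabitsrochathir.
Attach number singular -ing → chechabitsrochathiring.
Apply vowel harmony: chechabitsrochathiring → chechabitsrechethiring.
Vowel deletion: no change.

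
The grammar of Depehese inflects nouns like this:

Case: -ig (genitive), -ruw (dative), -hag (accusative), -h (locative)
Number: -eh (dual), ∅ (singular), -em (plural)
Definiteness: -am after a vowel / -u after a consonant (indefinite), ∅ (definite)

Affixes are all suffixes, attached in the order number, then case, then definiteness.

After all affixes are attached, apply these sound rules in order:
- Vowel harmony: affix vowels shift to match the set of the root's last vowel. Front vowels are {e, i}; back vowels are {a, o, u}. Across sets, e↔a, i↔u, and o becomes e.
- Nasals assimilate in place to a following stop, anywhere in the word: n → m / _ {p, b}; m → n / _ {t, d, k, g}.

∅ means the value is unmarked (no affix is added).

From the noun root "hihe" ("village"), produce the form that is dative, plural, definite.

Attach number plural -em → hiheem.
Attach case dative -ruw → hiheemruw.
definiteness = definite: zero marking, form stays hiheemruw.
Apply vowel harmony: hiheemruw → hiheemriw.
Nasal assimilation: no change.

hiheemriw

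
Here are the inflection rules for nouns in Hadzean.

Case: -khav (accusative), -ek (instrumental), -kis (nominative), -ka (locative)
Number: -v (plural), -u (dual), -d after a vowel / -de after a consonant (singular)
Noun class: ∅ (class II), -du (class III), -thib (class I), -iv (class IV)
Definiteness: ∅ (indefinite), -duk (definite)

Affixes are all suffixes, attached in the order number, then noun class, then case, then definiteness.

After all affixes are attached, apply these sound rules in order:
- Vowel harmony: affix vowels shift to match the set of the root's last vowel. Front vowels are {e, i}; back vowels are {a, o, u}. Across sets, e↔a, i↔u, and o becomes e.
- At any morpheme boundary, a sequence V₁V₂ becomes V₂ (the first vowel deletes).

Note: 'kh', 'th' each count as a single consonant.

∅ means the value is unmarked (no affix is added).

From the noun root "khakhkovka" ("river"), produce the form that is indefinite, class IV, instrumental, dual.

Attach number dual -u → khakhkovkau.
Attach noun class class IV -iv → khakhkovkauiv.
Attach case instrumental -ek → khakhkovkauivek.
definiteness = indefinite: zero marking, form stays khakhkovkauivek.
Apply vowel harmony: khakhkovkauivek → khakhkovkauuvak.
Apply vowel deletion: khakhkovkauuvak → khakhkovkuvak.

khakhkovkuvak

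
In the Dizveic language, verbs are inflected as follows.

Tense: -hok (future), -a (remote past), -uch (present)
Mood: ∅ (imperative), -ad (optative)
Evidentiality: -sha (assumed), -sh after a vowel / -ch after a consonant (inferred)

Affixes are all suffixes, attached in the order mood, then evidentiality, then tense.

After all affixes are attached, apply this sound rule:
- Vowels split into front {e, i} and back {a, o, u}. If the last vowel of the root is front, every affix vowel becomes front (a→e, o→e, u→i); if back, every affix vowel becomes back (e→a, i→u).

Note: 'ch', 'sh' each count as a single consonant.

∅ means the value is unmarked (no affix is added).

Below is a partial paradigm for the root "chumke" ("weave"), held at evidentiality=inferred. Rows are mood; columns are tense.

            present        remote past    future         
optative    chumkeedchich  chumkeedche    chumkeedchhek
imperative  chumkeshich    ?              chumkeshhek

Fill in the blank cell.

chumkeshe

mood = imperative: zero marking, form stays chumke.
Attach evidentiality inferred -sh (after vowel 'e') → chumkesh.
Attach tense remote past -a → chumkesha.
Apply vowel harmony: chumkesha → chumkeshe.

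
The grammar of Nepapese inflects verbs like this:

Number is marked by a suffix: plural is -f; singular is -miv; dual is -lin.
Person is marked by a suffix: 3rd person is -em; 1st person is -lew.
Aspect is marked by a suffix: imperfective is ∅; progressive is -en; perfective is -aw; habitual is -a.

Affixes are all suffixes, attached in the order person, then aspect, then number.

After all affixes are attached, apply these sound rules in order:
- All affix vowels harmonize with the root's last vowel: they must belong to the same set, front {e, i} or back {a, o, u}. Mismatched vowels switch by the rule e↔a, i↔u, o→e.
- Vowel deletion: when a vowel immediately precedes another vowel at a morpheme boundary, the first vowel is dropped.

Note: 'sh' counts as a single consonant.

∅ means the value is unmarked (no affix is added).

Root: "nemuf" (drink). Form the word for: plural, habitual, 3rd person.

nemufamaf

Attach person 3rd person -em → nemufem.
Attach aspect habitual -a → nemufema.
Attach number plural -f → nemufemaf.
Apply vowel harmony: nemufemaf → nemufamaf.
Vowel deletion: no change.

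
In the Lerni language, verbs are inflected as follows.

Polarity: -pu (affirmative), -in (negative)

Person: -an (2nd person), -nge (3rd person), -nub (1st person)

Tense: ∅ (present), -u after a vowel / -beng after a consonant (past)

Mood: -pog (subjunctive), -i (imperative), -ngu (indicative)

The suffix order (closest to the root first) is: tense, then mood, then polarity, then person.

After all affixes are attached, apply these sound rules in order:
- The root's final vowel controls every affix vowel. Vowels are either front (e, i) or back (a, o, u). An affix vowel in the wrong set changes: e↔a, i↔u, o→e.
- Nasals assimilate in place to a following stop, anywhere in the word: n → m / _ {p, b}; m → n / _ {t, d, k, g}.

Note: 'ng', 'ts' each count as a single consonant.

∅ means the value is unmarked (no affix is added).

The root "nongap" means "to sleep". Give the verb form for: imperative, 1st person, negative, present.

tense = present: zero marking, form stays nongap.
Attach mood imperative -i → nongapi.
Attach polarity negative -in → nongapiin.
Attach person 1st person -nub → nongapiinnub.
Apply vowel harmony: nongapiinnub → nongapuunnub.
Nasal assimilation: no change.

nongapuunnub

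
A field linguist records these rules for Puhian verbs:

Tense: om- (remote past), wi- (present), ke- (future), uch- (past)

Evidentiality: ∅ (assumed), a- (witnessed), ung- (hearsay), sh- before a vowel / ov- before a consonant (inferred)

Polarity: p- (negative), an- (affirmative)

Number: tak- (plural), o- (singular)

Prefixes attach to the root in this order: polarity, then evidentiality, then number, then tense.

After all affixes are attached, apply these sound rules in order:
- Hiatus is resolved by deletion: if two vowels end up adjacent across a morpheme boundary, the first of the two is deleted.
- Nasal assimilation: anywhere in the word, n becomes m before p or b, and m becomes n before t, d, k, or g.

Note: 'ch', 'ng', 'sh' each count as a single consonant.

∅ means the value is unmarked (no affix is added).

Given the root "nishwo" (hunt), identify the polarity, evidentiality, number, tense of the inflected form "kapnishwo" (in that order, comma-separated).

negative, witnessed, singular, future

Segment: ke-o-a-p-nishwo.
polarity: p- → negative.
evidentiality: a- → witnessed.
number: o- → singular.
tense: ke- → future.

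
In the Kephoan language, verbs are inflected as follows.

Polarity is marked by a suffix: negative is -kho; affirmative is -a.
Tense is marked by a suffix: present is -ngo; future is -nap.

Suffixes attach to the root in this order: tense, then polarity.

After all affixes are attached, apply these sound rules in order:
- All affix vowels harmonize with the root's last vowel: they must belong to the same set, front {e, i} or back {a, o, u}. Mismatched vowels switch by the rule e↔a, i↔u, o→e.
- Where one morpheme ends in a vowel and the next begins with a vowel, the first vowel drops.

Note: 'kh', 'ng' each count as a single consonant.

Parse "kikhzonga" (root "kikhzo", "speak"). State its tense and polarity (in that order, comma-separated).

present, affirmative

Segment: kikhzo-ngo-a.
tense: -ngo → present.
polarity: -a → affirmative.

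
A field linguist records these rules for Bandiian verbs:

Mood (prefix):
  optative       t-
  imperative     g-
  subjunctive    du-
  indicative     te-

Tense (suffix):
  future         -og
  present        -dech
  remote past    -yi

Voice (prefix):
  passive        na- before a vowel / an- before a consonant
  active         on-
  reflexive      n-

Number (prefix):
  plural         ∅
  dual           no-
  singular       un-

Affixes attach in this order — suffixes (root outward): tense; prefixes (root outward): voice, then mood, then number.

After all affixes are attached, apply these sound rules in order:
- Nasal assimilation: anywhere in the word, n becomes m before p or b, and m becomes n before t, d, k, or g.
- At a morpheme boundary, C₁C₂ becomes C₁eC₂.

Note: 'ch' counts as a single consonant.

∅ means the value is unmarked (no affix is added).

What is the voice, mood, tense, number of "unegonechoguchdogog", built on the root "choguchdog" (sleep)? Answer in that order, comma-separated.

active, imperative, future, singular

Segment: un-g-on-choguchdog-og.
voice: on- → active.
mood: g- → imperative.
tense: -og → future.
number: un- → singular.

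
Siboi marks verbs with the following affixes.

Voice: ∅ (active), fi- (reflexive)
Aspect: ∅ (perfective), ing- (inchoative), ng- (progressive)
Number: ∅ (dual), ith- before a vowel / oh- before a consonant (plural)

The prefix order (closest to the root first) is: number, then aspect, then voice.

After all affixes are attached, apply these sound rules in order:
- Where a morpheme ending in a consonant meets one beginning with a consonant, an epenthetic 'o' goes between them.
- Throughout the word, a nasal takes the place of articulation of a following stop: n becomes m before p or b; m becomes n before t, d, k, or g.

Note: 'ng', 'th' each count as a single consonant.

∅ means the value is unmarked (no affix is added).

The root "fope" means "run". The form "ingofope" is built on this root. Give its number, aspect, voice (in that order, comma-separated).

Segment: ing-fope.
number: ∅ → dual.
aspect: ing- → inchoative.
voice: ∅ → active.

dual, inchoative, active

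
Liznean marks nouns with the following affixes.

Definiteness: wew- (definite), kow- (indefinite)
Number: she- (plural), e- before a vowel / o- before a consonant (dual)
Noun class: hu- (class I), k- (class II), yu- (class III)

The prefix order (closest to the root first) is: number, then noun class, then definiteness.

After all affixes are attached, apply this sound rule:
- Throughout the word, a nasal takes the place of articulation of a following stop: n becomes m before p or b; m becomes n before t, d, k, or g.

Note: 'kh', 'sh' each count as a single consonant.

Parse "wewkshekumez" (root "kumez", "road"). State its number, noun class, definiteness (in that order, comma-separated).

Segment: wew-k-she-kumez.
number: she- → plural.
noun class: k- → class II.
definiteness: wew- → definite.

plural, class II, definite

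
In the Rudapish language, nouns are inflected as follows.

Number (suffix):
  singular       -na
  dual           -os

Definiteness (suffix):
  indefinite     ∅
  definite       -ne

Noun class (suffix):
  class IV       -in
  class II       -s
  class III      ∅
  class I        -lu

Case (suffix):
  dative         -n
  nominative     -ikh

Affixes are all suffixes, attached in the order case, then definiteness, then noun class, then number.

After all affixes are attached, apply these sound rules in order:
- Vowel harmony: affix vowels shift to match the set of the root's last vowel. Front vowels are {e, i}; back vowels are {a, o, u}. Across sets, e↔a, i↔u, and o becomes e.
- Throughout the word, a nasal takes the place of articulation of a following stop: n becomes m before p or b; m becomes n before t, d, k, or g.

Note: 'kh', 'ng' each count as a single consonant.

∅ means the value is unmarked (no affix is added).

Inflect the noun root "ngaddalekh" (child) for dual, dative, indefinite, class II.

ngaddalekhnses

Attach case dative -n → ngaddalekhn.
definiteness = indefinite: zero marking, form stays ngaddalekhn.
Attach noun class class II -s → ngaddalekhns.
Attach number dual -os → ngaddalekhnsos.
Apply vowel harmony: ngaddalekhnsos → ngaddalekhnses.
Nasal assimilation: no change.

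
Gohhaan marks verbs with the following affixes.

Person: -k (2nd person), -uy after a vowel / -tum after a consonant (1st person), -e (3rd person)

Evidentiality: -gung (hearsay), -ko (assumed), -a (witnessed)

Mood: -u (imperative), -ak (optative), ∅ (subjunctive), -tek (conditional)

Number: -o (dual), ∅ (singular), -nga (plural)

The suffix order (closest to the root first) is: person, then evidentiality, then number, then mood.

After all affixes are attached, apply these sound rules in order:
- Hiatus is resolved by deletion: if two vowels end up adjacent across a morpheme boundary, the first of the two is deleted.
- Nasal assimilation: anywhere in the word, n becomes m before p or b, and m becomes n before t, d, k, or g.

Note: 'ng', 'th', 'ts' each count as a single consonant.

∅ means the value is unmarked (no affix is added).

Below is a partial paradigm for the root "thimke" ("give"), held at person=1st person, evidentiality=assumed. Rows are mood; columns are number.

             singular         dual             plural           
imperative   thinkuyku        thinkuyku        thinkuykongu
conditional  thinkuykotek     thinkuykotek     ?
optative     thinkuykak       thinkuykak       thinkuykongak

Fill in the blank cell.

Attach person 1st person -uy (after vowel 'e') → thimkeuy.
Attach evidentiality assumed -ko → thimkeuyko.
Attach number plural -nga → thimkeuykonga.
Attach mood conditional -tek → thimkeuykongatek.
Apply vowel deletion: thimkeuykongatek → thimkuykongatek.
Apply nasal assimilation: thimkuykongatek → thinkuykongatek.

thinkuykongatek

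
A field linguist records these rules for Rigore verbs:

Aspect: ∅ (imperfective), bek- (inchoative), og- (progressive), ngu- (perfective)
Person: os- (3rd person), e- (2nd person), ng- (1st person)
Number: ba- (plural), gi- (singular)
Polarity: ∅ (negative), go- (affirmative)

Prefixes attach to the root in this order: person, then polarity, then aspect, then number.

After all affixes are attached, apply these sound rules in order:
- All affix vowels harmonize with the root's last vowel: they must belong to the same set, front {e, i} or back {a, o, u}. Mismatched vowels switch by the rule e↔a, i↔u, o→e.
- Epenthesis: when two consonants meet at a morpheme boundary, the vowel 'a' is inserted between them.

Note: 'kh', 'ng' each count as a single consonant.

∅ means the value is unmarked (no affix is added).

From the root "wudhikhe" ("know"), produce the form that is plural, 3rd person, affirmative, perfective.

Attach person 3rd person os- → oswudhikhe.
Attach polarity affirmative go- → gooswudhikhe.
Attach aspect perfective ngu- → ngugooswudhikhe.
Attach number plural ba- → bangugooswudhikhe.
Apply vowel harmony: bangugooswudhikhe → bengigeeswudhikhe.
Apply epenthesis: bengigeeswudhikhe → bengigeesawudhikhe.

bengigeesawudhikhe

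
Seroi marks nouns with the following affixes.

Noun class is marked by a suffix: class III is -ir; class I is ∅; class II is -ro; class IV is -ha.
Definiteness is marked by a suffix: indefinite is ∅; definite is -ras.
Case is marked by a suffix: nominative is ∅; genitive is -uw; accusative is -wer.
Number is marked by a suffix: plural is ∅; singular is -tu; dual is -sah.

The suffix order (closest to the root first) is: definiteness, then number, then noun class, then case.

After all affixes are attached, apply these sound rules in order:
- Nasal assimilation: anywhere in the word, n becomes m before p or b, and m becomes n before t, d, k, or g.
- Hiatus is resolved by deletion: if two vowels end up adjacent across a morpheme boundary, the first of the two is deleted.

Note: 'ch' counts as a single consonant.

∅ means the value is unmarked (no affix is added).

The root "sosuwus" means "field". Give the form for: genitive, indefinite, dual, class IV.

definiteness = indefinite: zero marking, form stays sosuwus.
Attach number dual -sah → sosuwussah.
Attach noun class class IV -ha → sosuwussahha.
Attach case genitive -uw → sosuwussahhauw.
Nasal assimilation: no change.
Apply vowel deletion: sosuwussahhauw → sosuwussahhuw.

sosuwussahhuw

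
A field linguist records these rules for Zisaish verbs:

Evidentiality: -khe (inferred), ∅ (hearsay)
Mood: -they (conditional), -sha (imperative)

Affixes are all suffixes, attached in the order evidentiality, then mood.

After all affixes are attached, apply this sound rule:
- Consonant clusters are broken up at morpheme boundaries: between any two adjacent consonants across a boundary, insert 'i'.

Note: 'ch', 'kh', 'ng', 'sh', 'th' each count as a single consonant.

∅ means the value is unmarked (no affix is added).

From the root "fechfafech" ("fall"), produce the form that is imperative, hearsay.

evidentiality = hearsay: zero marking, form stays fechfafech.
Attach mood imperative -sha → fechfafechsha.
Apply epenthesis: fechfafechsha → fechfafechisha.

fechfafechisha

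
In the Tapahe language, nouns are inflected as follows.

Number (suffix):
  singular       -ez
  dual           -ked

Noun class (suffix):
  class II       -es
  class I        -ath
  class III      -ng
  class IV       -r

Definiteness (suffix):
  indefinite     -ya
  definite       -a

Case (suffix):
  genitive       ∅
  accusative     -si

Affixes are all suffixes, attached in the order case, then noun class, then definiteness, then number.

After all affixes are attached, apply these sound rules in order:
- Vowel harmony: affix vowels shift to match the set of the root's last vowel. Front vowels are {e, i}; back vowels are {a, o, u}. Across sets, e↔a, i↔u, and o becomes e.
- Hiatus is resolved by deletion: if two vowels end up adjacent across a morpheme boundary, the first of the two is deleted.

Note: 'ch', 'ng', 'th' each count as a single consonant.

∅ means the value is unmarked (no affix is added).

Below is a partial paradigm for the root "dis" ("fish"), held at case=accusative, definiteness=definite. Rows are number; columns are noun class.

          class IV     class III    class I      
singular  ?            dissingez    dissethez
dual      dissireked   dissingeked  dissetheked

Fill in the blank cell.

dissirez

Attach case accusative -si → dissi.
Attach noun class class IV -r → dissir.
Attach definiteness definite -a → dissira.
Attach number singular -ez → dissiraez.
Apply vowel harmony: dissiraez → dissireez.
Apply vowel deletion: dissireez → dissirez.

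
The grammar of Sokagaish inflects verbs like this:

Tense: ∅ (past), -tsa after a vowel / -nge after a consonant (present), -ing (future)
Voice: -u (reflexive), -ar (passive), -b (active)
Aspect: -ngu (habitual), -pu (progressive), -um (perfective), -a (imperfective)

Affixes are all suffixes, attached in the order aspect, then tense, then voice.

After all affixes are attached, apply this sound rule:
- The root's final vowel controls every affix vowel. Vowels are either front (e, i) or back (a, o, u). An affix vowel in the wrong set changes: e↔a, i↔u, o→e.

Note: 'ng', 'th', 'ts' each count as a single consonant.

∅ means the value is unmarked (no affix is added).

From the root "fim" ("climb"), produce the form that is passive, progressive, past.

Attach aspect progressive -pu → fimpu.
tense = past: zero marking, form stays fimpu.
Attach voice passive -ar → fimpuar.
Apply vowel harmony: fimpuar → fimpier.

fimpier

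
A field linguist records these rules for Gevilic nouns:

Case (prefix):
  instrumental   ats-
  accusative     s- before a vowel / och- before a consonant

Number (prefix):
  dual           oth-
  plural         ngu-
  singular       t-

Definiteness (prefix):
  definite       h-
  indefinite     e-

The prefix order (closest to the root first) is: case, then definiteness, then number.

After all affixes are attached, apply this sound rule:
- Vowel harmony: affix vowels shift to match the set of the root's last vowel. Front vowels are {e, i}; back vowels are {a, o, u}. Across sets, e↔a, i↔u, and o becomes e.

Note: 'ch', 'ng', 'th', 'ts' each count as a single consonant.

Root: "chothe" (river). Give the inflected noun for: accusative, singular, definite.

thechchothe

Attach case accusative och- (before consonant 'ch') → ochchothe.
Attach definiteness definite h- → hochchothe.
Attach number singular t- → thochchothe.
Apply vowel harmony: thochchothe → thechchothe.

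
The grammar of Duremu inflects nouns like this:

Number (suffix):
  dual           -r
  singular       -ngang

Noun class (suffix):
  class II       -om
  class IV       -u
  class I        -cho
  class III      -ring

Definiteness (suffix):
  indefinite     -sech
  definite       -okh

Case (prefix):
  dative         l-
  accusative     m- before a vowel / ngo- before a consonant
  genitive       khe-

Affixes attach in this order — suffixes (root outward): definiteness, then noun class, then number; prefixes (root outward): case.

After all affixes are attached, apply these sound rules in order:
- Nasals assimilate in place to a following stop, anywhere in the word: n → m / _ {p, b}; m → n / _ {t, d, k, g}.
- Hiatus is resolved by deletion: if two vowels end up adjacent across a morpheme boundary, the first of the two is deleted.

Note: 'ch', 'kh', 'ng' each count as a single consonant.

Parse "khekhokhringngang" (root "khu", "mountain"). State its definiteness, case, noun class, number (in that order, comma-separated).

definite, genitive, class III, singular

Segment: khe-khu-okh-ring-ngang.
definiteness: -okh → definite.
case: khe- → genitive.
noun class: -ring → class III.
number: -ngang → singular.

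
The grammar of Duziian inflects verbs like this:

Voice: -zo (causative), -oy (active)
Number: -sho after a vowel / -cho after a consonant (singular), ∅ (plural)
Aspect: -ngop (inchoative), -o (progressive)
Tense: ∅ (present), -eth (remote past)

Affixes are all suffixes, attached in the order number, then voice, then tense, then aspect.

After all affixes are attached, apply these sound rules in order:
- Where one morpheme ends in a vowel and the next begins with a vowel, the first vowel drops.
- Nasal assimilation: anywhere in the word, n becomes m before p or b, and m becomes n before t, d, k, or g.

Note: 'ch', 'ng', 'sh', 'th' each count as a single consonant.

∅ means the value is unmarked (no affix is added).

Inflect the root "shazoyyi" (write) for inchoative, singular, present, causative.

shazoyyishozongop

Attach number singular -sho (after vowel 'i') → shazoyyisho.
Attach voice causative -zo → shazoyyishozo.
tense = present: zero marking, form stays shazoyyishozo.
Attach aspect inchoative -ngop → shazoyyishozongop.
Vowel deletion: no change.
Nasal assimilation: no change.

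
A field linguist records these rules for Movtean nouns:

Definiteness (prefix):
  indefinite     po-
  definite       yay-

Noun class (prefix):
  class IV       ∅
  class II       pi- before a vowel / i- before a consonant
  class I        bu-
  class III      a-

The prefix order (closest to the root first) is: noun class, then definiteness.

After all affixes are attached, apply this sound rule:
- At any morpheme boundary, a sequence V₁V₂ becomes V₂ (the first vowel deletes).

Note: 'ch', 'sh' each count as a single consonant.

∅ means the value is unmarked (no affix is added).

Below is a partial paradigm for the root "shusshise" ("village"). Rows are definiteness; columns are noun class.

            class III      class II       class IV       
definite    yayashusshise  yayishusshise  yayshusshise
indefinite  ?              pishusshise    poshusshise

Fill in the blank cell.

pashusshise

Attach noun class class III a- → ashusshise.
Attach definiteness indefinite po- → poashusshise.
Apply vowel deletion: poashusshise → pashusshise.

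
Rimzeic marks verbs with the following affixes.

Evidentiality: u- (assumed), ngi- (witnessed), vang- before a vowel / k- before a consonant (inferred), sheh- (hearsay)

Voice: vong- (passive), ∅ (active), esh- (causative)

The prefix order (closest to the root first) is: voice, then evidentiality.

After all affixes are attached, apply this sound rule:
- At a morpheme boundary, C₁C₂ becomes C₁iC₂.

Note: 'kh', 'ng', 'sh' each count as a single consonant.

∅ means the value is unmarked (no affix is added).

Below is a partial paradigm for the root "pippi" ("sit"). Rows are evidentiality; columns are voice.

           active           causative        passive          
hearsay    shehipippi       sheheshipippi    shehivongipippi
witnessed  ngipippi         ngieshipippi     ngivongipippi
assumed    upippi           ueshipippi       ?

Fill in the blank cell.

Attach voice passive vong- → vongpippi.
Attach evidentiality assumed u- → uvongpippi.
Apply epenthesis: uvongpippi → uvongipippi.

uvongipippi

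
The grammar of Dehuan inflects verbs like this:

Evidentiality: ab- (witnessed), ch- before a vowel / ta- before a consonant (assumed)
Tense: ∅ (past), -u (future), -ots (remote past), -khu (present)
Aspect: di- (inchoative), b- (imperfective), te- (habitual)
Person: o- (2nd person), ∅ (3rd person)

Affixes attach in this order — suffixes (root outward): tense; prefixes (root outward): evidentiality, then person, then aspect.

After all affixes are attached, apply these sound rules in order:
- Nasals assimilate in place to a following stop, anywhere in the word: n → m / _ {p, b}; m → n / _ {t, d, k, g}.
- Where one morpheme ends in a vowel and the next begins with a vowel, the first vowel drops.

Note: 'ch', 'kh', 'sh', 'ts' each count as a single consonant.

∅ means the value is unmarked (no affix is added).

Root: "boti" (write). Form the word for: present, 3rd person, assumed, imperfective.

Attach evidentiality assumed ta- (before consonant 'b') → taboti.
person = 3rd person: zero marking, form stays taboti.
Attach aspect imperfective b- → btaboti.
Attach tense present -khu → btabotikhu.
Nasal assimilation: no change.
Vowel deletion: no change.

btabotikhu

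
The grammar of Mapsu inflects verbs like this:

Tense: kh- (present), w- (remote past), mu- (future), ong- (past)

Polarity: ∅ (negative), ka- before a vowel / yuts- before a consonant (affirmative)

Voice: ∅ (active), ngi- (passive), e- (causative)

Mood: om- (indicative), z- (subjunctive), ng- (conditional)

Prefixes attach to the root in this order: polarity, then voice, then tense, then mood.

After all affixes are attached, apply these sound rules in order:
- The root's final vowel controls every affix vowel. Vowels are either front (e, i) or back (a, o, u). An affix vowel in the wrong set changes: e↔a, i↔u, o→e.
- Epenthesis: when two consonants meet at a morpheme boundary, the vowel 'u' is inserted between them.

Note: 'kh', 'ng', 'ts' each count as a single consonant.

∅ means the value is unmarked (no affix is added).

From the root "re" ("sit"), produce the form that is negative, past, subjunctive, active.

polarity = negative: zero marking, form stays re.
voice = active: zero marking, form stays re.
Attach tense past ong- → ongre.
Attach mood subjunctive z- → zongre.
Apply vowel harmony: zongre → zengre.
Apply epenthesis: zengre → zengure.

zengure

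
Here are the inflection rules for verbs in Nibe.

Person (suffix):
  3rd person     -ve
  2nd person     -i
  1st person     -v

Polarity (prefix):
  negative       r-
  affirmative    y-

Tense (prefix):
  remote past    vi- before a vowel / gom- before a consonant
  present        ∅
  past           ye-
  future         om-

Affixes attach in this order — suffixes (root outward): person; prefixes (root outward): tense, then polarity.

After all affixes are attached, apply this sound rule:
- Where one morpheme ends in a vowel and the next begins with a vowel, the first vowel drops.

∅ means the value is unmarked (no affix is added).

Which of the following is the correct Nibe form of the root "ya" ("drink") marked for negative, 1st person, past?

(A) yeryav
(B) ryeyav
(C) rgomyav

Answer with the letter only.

B

Attach tense past ye- → yeya.
Attach person 1st person -v → yeyav.
Attach polarity negative r- → ryeyav.
Vowel deletion: no change.
So the correct form is ryeyav, option (B).
(C) rgomyav is wrong: it uses remote past instead of past for tense.
(A) yeryav is wrong: it has the affixes in the wrong order.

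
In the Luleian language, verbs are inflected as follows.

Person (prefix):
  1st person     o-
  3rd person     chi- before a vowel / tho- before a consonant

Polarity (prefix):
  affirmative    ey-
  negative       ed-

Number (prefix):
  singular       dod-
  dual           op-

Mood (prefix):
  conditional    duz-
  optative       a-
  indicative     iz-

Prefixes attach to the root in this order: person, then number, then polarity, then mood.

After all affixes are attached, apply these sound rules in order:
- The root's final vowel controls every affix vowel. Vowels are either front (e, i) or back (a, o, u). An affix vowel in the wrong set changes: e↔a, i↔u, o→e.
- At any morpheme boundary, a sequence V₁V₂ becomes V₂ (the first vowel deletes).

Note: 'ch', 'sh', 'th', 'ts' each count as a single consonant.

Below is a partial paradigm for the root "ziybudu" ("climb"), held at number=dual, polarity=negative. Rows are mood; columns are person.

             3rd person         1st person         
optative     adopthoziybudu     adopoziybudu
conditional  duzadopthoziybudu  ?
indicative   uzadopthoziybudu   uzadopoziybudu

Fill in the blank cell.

Attach person 1st person o- → oziybudu.
Attach number dual op- → opoziybudu.
Attach polarity negative ed- → edopoziybudu.
Attach mood conditional duz- → duzedopoziybudu.
Apply vowel harmony: duzedopoziybudu → duzadopoziybudu.
Vowel deletion: no change.

duzadopoziybudu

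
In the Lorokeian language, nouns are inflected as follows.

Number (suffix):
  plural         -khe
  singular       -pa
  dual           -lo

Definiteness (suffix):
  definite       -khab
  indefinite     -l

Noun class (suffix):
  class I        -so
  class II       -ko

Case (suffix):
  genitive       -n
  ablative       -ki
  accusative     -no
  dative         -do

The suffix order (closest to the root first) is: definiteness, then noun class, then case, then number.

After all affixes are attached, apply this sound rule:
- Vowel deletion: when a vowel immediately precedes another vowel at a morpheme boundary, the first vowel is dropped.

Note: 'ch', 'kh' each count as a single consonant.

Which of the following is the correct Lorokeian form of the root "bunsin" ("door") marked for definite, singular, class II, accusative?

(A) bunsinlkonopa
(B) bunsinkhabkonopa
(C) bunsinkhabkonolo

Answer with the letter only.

B

Attach definiteness definite -khab → bunsinkhab.
Attach noun class class II -ko → bunsinkhabko.
Attach case accusative -no → bunsinkhabkono.
Attach number singular -pa → bunsinkhabkonopa.
Vowel deletion: no change.
So the correct form is bunsinkhabkonopa, option (B).
(C) bunsinkhabkonolo is wrong: it uses dual instead of singular for number.
(A) bunsinlkonopa is wrong: it uses indefinite instead of definite for definiteness.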